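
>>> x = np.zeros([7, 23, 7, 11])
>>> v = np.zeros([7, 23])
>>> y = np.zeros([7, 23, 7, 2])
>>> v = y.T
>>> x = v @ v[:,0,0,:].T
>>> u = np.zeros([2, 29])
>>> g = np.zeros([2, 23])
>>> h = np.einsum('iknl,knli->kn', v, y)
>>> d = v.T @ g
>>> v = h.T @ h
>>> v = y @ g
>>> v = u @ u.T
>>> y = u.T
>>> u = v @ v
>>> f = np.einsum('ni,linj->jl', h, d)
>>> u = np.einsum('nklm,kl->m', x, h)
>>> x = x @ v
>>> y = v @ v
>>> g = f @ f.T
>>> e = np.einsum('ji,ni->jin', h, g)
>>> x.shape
(2, 7, 23, 2)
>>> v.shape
(2, 2)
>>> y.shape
(2, 2)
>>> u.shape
(2,)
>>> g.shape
(23, 23)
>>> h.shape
(7, 23)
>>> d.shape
(7, 23, 7, 23)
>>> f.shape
(23, 7)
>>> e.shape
(7, 23, 23)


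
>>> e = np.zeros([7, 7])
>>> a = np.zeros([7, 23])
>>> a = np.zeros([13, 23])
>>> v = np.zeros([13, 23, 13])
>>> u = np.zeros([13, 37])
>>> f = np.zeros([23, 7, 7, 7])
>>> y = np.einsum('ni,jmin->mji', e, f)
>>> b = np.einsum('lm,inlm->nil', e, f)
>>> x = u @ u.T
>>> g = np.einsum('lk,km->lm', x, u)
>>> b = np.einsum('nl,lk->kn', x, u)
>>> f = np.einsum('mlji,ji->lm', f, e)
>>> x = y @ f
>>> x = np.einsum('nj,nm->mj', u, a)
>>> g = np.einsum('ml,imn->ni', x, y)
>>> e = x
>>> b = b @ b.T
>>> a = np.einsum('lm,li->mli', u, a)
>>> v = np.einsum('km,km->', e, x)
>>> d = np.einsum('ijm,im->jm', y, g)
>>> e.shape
(23, 37)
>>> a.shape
(37, 13, 23)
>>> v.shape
()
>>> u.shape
(13, 37)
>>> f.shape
(7, 23)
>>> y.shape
(7, 23, 7)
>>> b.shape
(37, 37)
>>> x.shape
(23, 37)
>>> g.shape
(7, 7)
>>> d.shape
(23, 7)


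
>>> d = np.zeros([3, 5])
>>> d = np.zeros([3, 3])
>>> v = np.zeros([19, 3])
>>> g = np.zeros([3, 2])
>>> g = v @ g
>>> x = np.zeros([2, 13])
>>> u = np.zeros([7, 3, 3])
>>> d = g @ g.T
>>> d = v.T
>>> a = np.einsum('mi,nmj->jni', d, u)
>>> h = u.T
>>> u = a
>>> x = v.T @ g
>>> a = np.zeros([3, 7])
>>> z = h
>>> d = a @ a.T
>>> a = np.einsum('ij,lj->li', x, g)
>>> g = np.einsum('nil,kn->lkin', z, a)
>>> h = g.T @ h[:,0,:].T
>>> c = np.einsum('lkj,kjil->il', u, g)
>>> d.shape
(3, 3)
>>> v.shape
(19, 3)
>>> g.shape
(7, 19, 3, 3)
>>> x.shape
(3, 2)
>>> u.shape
(3, 7, 19)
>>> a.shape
(19, 3)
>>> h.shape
(3, 3, 19, 3)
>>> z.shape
(3, 3, 7)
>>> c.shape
(3, 3)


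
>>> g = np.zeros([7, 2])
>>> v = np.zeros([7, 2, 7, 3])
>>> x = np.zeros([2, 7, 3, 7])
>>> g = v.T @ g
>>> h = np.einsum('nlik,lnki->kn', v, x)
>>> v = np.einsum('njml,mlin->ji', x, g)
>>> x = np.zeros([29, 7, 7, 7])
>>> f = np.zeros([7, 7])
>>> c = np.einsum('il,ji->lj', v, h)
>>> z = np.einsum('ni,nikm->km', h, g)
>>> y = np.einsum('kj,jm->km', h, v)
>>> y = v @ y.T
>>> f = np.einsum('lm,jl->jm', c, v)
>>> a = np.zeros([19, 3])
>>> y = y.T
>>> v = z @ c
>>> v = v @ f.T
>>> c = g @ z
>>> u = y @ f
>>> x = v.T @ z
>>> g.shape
(3, 7, 2, 2)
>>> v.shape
(2, 7)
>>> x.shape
(7, 2)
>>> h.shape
(3, 7)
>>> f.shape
(7, 3)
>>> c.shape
(3, 7, 2, 2)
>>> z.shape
(2, 2)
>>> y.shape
(3, 7)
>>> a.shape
(19, 3)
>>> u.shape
(3, 3)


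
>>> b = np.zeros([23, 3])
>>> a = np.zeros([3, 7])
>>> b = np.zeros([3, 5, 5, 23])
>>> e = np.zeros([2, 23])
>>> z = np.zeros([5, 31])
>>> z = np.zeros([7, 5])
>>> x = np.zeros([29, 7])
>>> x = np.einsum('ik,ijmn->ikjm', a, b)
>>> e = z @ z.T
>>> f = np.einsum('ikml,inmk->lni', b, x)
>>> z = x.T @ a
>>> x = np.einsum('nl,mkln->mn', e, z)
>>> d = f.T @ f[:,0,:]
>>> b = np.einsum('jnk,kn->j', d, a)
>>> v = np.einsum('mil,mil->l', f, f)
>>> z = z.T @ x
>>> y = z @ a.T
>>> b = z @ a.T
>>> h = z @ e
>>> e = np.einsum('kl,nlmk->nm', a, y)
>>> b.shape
(7, 7, 5, 3)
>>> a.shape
(3, 7)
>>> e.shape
(7, 5)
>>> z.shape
(7, 7, 5, 7)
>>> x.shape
(5, 7)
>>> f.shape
(23, 7, 3)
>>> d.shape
(3, 7, 3)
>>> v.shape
(3,)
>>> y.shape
(7, 7, 5, 3)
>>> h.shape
(7, 7, 5, 7)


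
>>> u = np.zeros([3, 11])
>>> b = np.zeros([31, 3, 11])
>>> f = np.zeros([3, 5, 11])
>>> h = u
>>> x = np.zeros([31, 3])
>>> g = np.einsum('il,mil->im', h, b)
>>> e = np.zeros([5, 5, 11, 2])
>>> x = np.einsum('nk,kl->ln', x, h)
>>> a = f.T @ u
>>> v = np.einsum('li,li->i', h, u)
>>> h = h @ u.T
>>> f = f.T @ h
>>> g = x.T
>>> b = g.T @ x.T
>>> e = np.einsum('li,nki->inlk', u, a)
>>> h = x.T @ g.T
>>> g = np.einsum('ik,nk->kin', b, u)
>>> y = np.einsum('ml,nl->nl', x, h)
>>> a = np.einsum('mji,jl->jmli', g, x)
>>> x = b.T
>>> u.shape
(3, 11)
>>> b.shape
(11, 11)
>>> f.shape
(11, 5, 3)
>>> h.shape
(31, 31)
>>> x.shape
(11, 11)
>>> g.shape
(11, 11, 3)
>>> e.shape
(11, 11, 3, 5)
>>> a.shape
(11, 11, 31, 3)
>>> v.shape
(11,)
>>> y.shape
(31, 31)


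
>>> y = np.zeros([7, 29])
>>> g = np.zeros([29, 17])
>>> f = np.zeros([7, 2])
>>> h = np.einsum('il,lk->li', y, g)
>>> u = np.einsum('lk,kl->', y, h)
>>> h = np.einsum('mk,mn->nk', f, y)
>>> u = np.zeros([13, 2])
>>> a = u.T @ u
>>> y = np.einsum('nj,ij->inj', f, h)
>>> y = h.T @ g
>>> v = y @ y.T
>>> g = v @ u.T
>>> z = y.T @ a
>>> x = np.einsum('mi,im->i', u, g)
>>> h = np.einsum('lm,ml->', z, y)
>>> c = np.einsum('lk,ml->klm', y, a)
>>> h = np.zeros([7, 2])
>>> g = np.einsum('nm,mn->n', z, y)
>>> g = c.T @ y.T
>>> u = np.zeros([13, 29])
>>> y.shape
(2, 17)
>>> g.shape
(2, 2, 2)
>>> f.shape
(7, 2)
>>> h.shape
(7, 2)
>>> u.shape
(13, 29)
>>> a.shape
(2, 2)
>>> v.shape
(2, 2)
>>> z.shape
(17, 2)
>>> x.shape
(2,)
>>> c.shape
(17, 2, 2)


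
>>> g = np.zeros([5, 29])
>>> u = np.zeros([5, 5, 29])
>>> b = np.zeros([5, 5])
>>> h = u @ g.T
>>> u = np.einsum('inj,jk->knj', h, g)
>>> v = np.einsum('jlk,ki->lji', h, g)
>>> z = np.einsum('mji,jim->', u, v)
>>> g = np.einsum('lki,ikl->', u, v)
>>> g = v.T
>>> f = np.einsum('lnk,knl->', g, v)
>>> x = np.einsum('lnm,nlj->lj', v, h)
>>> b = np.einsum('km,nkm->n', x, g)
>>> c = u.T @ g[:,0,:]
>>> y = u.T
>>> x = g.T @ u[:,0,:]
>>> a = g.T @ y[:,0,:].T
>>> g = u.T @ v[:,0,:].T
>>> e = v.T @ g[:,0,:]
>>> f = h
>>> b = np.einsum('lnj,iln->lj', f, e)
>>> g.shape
(5, 5, 5)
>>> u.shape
(29, 5, 5)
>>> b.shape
(5, 5)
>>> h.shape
(5, 5, 5)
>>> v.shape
(5, 5, 29)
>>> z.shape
()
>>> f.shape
(5, 5, 5)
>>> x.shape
(5, 5, 5)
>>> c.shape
(5, 5, 5)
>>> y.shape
(5, 5, 29)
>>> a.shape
(5, 5, 5)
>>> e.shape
(29, 5, 5)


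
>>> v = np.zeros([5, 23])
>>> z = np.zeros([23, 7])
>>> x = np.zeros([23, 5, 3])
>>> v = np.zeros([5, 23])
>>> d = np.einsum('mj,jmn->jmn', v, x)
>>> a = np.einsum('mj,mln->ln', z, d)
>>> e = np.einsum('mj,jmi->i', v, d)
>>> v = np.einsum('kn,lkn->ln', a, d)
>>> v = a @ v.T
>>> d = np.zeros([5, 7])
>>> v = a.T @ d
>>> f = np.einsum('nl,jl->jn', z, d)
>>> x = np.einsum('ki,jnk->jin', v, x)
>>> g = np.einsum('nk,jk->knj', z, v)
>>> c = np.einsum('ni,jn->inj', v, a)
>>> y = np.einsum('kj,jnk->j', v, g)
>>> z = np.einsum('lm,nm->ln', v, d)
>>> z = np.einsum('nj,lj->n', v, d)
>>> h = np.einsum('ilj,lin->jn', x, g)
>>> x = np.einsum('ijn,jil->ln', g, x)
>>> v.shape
(3, 7)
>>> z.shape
(3,)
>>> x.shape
(5, 3)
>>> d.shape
(5, 7)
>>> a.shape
(5, 3)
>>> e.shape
(3,)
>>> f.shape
(5, 23)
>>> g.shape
(7, 23, 3)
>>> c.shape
(7, 3, 5)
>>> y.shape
(7,)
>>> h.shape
(5, 3)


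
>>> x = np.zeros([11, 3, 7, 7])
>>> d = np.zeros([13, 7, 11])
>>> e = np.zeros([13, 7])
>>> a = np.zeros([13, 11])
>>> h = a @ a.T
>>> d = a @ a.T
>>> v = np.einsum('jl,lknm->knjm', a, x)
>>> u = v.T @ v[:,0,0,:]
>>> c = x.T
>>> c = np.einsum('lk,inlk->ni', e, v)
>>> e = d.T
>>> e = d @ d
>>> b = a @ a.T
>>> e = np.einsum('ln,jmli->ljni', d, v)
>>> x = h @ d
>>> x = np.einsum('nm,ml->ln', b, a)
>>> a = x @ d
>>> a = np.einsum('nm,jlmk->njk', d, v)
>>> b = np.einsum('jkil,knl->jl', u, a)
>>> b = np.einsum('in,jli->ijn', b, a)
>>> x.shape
(11, 13)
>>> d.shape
(13, 13)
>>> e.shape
(13, 3, 13, 7)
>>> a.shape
(13, 3, 7)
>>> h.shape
(13, 13)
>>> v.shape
(3, 7, 13, 7)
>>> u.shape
(7, 13, 7, 7)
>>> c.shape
(7, 3)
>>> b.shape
(7, 13, 7)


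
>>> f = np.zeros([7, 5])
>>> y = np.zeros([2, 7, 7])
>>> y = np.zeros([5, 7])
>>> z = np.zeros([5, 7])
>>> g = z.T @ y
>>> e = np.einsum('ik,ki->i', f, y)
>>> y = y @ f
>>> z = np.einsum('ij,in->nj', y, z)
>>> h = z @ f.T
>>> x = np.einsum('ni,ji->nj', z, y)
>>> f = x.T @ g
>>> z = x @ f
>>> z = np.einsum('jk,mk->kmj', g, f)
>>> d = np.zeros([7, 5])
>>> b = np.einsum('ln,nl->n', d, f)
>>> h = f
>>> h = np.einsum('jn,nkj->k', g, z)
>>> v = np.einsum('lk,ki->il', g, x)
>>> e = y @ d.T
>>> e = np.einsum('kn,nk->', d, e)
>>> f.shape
(5, 7)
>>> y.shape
(5, 5)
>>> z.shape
(7, 5, 7)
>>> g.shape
(7, 7)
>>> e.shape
()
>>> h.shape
(5,)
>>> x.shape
(7, 5)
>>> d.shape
(7, 5)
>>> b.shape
(5,)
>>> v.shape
(5, 7)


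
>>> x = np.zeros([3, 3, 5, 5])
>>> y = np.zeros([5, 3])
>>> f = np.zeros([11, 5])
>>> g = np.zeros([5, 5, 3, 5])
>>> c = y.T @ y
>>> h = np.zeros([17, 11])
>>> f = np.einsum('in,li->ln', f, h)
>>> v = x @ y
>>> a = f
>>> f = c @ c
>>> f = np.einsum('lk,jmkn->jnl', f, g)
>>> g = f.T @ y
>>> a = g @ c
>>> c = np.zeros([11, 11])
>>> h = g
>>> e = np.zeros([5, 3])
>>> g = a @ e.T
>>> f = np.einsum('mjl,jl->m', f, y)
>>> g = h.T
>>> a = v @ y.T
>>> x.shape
(3, 3, 5, 5)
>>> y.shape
(5, 3)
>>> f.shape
(5,)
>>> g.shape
(3, 5, 3)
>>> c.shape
(11, 11)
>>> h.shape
(3, 5, 3)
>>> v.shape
(3, 3, 5, 3)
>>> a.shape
(3, 3, 5, 5)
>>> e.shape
(5, 3)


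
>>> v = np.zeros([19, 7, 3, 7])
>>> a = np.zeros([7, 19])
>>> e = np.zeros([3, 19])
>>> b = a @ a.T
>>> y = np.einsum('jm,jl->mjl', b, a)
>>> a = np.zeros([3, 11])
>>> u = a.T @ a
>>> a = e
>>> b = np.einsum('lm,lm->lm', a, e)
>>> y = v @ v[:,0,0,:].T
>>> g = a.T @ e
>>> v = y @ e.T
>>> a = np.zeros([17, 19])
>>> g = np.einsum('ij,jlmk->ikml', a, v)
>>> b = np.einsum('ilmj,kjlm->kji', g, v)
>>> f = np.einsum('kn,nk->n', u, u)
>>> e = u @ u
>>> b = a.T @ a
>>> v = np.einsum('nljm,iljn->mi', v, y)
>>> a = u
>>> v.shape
(3, 19)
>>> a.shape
(11, 11)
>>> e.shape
(11, 11)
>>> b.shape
(19, 19)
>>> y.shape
(19, 7, 3, 19)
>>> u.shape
(11, 11)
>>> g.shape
(17, 3, 3, 7)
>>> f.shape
(11,)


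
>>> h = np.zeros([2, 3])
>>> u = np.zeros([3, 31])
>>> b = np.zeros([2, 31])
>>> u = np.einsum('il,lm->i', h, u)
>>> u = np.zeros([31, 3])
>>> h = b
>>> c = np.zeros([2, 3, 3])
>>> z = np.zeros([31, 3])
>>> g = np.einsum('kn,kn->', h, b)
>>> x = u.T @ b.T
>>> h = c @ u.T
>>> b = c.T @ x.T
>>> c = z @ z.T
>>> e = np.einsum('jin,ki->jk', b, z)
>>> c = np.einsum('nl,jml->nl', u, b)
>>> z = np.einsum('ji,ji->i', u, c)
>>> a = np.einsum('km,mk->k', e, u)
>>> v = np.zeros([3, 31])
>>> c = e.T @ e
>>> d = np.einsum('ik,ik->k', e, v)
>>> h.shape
(2, 3, 31)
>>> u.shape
(31, 3)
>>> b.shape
(3, 3, 3)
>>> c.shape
(31, 31)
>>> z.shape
(3,)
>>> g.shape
()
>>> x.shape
(3, 2)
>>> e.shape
(3, 31)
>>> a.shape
(3,)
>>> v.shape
(3, 31)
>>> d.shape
(31,)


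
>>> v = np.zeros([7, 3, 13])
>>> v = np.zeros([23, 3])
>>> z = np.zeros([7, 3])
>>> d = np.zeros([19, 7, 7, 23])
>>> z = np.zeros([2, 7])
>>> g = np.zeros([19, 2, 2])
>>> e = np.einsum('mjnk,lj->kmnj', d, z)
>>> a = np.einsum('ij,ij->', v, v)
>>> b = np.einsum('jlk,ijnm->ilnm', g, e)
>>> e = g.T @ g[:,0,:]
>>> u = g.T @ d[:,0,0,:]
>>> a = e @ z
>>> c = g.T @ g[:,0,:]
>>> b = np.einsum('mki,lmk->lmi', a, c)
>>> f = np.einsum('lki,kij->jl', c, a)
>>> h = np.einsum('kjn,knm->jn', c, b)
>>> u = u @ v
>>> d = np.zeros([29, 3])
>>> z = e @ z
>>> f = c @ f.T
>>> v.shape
(23, 3)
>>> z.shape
(2, 2, 7)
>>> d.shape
(29, 3)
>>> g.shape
(19, 2, 2)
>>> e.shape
(2, 2, 2)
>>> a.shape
(2, 2, 7)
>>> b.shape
(2, 2, 7)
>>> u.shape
(2, 2, 3)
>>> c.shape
(2, 2, 2)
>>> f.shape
(2, 2, 7)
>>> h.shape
(2, 2)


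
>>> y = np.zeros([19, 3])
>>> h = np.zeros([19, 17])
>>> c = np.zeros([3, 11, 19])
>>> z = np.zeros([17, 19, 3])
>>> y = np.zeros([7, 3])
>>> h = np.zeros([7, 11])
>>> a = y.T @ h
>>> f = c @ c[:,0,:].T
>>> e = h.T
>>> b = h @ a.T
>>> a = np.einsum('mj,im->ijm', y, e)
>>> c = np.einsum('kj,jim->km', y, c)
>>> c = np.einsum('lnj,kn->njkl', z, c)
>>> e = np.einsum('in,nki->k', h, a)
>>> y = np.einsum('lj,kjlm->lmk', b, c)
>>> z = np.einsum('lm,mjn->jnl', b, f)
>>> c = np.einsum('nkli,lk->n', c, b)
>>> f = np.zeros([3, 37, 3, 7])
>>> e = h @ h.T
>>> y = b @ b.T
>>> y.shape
(7, 7)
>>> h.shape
(7, 11)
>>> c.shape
(19,)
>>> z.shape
(11, 3, 7)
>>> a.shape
(11, 3, 7)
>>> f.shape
(3, 37, 3, 7)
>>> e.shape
(7, 7)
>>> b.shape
(7, 3)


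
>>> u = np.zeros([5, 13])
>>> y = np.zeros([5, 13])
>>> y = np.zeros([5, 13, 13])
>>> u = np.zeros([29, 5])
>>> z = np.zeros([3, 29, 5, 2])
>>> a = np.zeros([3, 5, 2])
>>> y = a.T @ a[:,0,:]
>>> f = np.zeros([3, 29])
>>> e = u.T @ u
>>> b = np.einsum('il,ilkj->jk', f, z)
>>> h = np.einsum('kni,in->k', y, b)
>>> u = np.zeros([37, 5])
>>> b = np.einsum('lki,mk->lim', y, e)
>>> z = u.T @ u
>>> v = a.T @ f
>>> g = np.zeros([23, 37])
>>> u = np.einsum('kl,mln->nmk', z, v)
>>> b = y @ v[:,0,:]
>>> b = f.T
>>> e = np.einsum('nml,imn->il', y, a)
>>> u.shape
(29, 2, 5)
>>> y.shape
(2, 5, 2)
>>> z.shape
(5, 5)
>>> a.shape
(3, 5, 2)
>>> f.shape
(3, 29)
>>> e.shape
(3, 2)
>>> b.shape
(29, 3)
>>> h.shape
(2,)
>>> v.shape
(2, 5, 29)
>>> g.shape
(23, 37)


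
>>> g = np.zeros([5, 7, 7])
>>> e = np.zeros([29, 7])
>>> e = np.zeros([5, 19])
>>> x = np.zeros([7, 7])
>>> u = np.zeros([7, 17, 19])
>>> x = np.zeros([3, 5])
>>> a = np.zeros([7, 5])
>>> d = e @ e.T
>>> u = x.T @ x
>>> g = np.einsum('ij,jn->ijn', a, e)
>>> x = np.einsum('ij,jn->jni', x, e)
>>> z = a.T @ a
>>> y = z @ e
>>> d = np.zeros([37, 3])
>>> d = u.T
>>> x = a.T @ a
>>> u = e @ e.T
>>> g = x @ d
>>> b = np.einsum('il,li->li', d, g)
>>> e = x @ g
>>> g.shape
(5, 5)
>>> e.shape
(5, 5)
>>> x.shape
(5, 5)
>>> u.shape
(5, 5)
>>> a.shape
(7, 5)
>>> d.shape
(5, 5)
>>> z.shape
(5, 5)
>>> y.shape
(5, 19)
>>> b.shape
(5, 5)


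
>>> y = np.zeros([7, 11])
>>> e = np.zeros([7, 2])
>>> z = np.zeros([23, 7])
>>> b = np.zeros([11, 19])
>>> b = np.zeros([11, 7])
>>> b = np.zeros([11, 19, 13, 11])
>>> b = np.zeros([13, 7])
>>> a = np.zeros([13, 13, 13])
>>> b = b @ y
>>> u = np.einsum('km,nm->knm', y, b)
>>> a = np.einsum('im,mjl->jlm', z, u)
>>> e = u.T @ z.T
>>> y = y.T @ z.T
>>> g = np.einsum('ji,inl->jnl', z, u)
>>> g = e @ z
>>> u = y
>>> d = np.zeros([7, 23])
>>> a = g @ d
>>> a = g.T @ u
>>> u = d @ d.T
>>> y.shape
(11, 23)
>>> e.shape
(11, 13, 23)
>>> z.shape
(23, 7)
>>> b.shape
(13, 11)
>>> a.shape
(7, 13, 23)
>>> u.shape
(7, 7)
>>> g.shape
(11, 13, 7)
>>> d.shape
(7, 23)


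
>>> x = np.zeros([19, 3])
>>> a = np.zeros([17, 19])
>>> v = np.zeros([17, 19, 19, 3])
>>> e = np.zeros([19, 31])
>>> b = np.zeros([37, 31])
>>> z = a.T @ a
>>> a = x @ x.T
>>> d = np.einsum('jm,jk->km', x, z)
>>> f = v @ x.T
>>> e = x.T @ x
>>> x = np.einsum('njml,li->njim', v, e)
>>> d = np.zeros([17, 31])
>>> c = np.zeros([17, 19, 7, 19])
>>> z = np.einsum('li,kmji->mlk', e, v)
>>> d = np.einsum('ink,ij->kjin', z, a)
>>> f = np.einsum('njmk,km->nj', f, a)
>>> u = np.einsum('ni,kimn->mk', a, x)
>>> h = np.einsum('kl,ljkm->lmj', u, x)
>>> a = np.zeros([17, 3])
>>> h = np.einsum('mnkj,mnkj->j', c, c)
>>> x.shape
(17, 19, 3, 19)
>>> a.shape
(17, 3)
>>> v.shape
(17, 19, 19, 3)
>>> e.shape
(3, 3)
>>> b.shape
(37, 31)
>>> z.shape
(19, 3, 17)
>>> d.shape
(17, 19, 19, 3)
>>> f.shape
(17, 19)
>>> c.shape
(17, 19, 7, 19)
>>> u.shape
(3, 17)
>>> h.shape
(19,)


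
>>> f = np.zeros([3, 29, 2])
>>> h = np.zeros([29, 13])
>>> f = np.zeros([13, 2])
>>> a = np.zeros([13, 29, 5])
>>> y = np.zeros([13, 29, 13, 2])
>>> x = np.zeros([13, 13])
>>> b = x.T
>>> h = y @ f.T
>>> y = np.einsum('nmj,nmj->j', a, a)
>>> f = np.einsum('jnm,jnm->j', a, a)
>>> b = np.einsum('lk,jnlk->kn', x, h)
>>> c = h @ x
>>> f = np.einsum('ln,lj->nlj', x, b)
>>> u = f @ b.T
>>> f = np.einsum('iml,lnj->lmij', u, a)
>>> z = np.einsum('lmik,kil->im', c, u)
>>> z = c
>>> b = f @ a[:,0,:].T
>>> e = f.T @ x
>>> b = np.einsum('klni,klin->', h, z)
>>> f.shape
(13, 13, 13, 5)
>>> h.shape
(13, 29, 13, 13)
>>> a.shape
(13, 29, 5)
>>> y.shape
(5,)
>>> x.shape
(13, 13)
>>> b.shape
()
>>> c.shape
(13, 29, 13, 13)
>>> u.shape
(13, 13, 13)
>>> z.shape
(13, 29, 13, 13)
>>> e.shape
(5, 13, 13, 13)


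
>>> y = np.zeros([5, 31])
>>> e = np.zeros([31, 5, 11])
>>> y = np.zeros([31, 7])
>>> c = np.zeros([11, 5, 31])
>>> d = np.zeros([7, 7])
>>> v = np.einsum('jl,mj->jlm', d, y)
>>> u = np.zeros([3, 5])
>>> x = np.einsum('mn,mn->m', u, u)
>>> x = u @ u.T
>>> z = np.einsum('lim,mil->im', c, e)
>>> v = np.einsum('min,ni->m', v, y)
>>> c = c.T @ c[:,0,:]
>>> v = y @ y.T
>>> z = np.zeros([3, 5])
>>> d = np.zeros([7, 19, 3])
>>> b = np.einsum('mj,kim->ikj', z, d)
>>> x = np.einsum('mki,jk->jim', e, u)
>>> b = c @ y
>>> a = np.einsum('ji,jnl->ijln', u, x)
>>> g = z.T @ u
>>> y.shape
(31, 7)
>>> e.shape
(31, 5, 11)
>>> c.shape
(31, 5, 31)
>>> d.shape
(7, 19, 3)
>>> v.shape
(31, 31)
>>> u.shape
(3, 5)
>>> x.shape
(3, 11, 31)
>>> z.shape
(3, 5)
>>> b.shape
(31, 5, 7)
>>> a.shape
(5, 3, 31, 11)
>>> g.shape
(5, 5)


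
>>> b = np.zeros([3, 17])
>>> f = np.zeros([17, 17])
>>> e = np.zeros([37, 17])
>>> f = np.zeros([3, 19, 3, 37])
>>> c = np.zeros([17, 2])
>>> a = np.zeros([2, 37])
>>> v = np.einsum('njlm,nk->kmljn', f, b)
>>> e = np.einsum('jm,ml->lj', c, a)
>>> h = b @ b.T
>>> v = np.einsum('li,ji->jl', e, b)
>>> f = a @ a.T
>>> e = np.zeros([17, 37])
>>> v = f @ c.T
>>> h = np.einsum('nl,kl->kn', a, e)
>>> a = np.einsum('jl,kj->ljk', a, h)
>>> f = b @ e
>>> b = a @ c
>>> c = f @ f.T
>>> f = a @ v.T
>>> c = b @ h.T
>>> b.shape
(37, 2, 2)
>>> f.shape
(37, 2, 2)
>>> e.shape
(17, 37)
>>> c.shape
(37, 2, 17)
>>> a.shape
(37, 2, 17)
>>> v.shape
(2, 17)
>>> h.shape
(17, 2)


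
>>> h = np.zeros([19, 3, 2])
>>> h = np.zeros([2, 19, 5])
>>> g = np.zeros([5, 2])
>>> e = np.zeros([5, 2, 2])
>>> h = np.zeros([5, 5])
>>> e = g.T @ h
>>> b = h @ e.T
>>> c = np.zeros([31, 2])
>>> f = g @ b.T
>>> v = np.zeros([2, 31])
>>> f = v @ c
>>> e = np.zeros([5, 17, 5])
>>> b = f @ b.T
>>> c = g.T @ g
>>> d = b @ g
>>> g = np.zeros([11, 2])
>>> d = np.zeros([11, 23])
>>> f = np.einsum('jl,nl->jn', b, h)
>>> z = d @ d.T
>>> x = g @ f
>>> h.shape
(5, 5)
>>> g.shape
(11, 2)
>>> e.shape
(5, 17, 5)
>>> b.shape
(2, 5)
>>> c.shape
(2, 2)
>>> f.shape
(2, 5)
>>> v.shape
(2, 31)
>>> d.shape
(11, 23)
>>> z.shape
(11, 11)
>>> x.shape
(11, 5)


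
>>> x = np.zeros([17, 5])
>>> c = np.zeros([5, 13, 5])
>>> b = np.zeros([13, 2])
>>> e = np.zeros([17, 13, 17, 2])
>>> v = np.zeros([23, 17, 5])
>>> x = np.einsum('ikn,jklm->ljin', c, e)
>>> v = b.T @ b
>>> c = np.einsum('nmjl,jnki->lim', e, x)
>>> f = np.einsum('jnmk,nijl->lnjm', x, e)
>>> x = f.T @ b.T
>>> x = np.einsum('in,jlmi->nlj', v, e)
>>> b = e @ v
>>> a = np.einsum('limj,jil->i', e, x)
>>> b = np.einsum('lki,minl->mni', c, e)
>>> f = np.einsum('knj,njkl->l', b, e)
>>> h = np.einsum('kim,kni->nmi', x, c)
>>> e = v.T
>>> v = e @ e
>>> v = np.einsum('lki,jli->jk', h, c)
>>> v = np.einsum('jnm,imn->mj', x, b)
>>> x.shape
(2, 13, 17)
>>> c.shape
(2, 5, 13)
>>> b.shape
(17, 17, 13)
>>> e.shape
(2, 2)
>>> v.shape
(17, 2)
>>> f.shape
(2,)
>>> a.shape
(13,)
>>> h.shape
(5, 17, 13)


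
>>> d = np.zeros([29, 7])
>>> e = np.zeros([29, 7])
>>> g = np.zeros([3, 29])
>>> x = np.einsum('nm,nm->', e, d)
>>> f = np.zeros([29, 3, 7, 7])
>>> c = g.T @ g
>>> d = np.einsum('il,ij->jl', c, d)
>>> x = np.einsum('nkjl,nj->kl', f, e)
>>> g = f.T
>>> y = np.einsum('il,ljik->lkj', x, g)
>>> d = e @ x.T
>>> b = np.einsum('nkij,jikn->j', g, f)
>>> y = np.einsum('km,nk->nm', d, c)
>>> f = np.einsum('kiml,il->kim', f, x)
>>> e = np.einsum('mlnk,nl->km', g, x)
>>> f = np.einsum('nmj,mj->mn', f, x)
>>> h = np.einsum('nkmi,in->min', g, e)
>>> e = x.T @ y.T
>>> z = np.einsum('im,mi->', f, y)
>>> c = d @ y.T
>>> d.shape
(29, 3)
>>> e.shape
(7, 29)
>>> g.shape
(7, 7, 3, 29)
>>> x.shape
(3, 7)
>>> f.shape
(3, 29)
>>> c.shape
(29, 29)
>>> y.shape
(29, 3)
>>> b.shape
(29,)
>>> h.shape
(3, 29, 7)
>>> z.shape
()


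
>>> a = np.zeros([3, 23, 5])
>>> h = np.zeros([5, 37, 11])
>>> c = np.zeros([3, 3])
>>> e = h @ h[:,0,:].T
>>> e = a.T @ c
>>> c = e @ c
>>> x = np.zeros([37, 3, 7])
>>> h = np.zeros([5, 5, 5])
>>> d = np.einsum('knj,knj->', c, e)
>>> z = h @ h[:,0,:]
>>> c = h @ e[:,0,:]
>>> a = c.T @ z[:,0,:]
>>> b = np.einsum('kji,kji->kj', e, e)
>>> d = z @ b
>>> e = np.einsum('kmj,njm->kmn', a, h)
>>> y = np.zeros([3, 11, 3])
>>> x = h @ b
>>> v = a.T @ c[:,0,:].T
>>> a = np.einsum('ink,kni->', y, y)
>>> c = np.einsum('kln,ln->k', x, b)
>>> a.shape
()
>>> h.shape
(5, 5, 5)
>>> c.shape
(5,)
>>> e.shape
(3, 5, 5)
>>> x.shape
(5, 5, 23)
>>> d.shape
(5, 5, 23)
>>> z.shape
(5, 5, 5)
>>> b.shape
(5, 23)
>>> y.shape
(3, 11, 3)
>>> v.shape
(5, 5, 5)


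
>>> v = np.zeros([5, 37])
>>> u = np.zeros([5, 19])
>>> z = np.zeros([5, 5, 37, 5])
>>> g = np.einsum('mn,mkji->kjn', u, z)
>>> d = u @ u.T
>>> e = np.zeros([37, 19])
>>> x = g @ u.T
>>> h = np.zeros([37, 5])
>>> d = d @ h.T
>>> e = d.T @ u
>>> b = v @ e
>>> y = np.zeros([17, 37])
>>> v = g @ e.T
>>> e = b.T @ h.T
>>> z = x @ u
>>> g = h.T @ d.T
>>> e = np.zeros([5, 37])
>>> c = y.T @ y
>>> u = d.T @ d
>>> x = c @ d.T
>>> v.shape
(5, 37, 37)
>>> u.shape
(37, 37)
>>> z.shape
(5, 37, 19)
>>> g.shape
(5, 5)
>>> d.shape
(5, 37)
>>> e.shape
(5, 37)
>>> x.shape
(37, 5)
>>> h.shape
(37, 5)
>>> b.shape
(5, 19)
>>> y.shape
(17, 37)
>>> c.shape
(37, 37)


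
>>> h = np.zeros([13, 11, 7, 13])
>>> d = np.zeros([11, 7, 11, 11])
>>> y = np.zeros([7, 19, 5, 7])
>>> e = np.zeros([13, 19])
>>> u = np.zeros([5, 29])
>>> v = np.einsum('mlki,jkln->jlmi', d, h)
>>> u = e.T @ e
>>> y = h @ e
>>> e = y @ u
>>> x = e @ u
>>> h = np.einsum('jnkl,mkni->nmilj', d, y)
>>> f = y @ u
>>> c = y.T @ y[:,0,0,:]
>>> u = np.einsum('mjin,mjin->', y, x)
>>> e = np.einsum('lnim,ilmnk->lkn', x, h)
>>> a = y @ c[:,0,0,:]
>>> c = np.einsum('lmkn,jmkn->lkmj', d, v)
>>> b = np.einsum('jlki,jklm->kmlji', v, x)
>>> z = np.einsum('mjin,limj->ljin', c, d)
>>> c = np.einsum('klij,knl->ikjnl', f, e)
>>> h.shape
(7, 13, 19, 11, 11)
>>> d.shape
(11, 7, 11, 11)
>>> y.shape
(13, 11, 7, 19)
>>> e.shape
(13, 11, 11)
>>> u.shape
()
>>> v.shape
(13, 7, 11, 11)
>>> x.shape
(13, 11, 7, 19)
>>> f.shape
(13, 11, 7, 19)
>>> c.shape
(7, 13, 19, 11, 11)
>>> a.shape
(13, 11, 7, 19)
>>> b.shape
(11, 19, 7, 13, 11)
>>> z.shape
(11, 11, 7, 13)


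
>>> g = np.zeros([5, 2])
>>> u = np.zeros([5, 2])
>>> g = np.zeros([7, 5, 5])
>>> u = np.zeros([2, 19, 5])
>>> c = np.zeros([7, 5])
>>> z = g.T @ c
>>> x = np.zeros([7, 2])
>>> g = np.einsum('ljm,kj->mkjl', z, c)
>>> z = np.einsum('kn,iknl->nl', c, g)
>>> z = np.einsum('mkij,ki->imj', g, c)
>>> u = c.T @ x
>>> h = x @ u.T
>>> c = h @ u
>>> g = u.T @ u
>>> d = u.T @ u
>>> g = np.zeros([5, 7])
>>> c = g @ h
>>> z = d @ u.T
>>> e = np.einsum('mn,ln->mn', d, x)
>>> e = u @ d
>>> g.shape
(5, 7)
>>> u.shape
(5, 2)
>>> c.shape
(5, 5)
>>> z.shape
(2, 5)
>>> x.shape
(7, 2)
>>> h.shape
(7, 5)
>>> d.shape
(2, 2)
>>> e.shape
(5, 2)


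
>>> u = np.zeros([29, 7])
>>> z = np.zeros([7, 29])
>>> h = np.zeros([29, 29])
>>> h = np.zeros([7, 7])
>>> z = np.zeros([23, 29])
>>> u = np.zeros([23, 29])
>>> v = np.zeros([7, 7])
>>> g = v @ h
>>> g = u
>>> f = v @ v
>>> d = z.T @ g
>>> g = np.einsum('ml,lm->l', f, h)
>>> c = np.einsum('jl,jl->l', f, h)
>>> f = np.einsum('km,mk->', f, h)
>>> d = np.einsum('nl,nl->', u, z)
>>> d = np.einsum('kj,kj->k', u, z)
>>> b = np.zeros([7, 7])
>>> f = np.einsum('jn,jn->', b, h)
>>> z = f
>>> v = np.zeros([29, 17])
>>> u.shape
(23, 29)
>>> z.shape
()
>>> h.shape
(7, 7)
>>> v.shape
(29, 17)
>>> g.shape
(7,)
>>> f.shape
()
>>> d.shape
(23,)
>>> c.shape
(7,)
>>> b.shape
(7, 7)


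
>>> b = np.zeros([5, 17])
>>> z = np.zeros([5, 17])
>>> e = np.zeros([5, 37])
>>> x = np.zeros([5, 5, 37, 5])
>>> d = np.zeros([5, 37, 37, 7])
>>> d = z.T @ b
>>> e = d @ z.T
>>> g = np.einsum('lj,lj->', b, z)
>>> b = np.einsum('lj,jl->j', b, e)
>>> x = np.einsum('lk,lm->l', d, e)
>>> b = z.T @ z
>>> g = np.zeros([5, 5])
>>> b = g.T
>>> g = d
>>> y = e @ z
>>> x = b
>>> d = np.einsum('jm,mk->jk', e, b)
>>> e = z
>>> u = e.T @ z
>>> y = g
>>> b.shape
(5, 5)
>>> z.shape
(5, 17)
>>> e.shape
(5, 17)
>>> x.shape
(5, 5)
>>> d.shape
(17, 5)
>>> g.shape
(17, 17)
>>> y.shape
(17, 17)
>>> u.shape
(17, 17)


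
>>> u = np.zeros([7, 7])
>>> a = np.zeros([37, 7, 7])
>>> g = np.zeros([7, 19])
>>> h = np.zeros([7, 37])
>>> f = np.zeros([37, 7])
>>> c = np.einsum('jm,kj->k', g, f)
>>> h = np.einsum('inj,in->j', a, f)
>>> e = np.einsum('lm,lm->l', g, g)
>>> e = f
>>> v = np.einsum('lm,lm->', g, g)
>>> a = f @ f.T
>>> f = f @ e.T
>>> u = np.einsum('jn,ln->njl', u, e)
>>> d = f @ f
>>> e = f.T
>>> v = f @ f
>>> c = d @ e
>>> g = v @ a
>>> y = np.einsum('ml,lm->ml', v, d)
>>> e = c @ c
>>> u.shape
(7, 7, 37)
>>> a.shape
(37, 37)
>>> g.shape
(37, 37)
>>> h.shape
(7,)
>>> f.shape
(37, 37)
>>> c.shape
(37, 37)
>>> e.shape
(37, 37)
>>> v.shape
(37, 37)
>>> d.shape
(37, 37)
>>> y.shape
(37, 37)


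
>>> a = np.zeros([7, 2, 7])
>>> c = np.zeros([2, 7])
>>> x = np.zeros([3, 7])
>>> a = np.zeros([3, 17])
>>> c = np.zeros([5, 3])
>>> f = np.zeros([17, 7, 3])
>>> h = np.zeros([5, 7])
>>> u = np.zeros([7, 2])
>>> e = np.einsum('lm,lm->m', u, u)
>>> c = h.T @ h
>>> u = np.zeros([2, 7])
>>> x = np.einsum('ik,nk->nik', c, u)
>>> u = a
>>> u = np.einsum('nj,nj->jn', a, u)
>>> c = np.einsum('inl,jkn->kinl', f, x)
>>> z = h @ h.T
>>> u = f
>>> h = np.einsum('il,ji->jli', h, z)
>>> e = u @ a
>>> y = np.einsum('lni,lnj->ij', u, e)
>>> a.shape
(3, 17)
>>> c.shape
(7, 17, 7, 3)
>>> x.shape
(2, 7, 7)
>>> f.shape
(17, 7, 3)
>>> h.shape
(5, 7, 5)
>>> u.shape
(17, 7, 3)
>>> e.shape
(17, 7, 17)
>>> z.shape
(5, 5)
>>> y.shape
(3, 17)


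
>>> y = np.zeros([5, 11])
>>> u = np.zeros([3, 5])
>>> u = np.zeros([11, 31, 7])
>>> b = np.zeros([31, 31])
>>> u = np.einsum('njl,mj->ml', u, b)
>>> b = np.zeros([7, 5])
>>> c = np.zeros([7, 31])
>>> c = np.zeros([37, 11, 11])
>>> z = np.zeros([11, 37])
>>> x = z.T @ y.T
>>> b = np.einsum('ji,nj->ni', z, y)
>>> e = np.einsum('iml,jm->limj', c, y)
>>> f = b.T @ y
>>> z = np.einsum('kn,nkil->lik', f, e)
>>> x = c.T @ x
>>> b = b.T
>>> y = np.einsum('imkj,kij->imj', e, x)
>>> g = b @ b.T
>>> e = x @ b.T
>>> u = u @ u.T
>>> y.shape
(11, 37, 5)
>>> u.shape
(31, 31)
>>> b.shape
(37, 5)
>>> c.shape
(37, 11, 11)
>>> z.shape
(5, 11, 37)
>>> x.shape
(11, 11, 5)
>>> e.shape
(11, 11, 37)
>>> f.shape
(37, 11)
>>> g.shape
(37, 37)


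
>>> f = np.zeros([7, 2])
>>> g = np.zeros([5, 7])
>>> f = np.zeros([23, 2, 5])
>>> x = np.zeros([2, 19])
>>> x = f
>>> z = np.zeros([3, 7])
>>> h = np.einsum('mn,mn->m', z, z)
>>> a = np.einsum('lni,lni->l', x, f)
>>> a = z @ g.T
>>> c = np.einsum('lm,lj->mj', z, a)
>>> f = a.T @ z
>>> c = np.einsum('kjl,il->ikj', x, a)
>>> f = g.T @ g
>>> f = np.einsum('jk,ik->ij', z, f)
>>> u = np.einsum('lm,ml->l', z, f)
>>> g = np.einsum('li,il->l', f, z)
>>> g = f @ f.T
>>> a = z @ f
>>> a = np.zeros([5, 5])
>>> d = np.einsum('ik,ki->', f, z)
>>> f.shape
(7, 3)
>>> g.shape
(7, 7)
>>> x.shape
(23, 2, 5)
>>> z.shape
(3, 7)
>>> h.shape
(3,)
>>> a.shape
(5, 5)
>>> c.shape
(3, 23, 2)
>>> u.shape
(3,)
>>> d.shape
()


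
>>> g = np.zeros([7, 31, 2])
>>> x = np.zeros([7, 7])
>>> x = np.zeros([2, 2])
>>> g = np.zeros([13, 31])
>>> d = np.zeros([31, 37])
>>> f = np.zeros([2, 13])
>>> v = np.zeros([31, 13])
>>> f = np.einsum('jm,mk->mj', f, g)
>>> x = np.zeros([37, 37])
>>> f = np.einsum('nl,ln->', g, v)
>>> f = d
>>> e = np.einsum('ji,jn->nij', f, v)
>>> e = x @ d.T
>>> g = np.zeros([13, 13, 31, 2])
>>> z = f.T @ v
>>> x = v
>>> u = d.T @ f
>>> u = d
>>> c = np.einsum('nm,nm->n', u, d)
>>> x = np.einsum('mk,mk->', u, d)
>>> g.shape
(13, 13, 31, 2)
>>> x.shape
()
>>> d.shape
(31, 37)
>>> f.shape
(31, 37)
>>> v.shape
(31, 13)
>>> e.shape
(37, 31)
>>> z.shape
(37, 13)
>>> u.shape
(31, 37)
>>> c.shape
(31,)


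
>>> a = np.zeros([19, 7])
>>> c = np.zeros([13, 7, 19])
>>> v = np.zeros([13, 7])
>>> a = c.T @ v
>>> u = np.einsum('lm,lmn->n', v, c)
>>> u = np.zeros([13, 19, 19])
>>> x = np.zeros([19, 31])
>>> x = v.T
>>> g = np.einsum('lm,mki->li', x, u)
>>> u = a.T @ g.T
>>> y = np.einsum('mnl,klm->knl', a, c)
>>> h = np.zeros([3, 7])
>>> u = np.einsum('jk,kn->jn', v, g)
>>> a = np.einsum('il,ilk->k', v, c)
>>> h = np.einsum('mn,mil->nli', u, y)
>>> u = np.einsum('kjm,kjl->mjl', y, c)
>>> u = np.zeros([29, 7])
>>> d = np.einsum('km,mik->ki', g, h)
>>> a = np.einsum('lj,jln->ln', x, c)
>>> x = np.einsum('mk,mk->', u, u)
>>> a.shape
(7, 19)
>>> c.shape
(13, 7, 19)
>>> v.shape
(13, 7)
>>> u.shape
(29, 7)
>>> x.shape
()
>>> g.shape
(7, 19)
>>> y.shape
(13, 7, 7)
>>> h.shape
(19, 7, 7)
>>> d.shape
(7, 7)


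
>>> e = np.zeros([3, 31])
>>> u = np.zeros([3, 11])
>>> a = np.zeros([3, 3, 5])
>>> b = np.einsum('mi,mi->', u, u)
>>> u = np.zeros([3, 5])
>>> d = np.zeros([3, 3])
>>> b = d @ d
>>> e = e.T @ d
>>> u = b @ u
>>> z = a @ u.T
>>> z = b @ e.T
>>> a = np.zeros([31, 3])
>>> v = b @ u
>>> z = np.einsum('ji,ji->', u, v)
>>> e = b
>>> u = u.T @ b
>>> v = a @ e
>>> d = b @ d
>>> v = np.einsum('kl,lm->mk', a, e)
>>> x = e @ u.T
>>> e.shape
(3, 3)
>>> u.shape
(5, 3)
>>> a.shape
(31, 3)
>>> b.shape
(3, 3)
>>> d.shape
(3, 3)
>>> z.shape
()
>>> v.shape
(3, 31)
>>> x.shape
(3, 5)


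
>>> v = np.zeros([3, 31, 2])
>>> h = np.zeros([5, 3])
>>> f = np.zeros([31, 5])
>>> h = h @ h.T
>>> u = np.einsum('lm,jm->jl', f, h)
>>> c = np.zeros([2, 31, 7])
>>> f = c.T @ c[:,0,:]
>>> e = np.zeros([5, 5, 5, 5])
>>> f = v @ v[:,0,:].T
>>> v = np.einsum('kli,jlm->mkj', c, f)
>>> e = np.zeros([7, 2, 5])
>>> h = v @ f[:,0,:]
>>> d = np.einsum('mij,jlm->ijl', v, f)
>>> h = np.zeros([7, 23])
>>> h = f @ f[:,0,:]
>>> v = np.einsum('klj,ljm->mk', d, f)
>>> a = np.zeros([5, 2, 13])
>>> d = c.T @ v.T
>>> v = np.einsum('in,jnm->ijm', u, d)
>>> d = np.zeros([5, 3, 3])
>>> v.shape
(5, 7, 3)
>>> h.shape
(3, 31, 3)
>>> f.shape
(3, 31, 3)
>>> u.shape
(5, 31)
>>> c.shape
(2, 31, 7)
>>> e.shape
(7, 2, 5)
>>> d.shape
(5, 3, 3)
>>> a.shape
(5, 2, 13)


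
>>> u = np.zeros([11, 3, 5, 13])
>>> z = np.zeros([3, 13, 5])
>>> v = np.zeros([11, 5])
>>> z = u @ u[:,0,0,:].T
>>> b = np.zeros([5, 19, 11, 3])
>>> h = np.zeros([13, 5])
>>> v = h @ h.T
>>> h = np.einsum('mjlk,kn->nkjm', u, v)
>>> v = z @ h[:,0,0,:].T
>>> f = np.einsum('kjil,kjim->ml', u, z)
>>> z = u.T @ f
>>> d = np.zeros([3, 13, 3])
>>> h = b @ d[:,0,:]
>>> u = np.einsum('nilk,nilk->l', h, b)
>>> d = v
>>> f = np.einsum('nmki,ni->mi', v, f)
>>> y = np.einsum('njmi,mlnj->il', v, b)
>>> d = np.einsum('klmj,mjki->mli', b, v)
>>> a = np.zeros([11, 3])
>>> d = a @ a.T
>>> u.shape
(11,)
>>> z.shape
(13, 5, 3, 13)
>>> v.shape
(11, 3, 5, 13)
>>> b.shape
(5, 19, 11, 3)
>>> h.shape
(5, 19, 11, 3)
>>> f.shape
(3, 13)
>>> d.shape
(11, 11)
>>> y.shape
(13, 19)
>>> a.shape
(11, 3)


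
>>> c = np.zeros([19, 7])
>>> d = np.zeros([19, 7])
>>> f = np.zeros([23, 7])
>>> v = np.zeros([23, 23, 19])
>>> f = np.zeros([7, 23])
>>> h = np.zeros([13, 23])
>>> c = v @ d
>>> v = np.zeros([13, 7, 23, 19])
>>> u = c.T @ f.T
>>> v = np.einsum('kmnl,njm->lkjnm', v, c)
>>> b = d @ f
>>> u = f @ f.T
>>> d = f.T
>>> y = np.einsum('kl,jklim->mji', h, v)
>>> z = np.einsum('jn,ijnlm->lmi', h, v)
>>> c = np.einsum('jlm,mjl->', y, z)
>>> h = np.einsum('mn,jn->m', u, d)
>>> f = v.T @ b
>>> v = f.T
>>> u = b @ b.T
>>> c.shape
()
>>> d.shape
(23, 7)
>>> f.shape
(7, 23, 23, 13, 23)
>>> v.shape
(23, 13, 23, 23, 7)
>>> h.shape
(7,)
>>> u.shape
(19, 19)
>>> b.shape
(19, 23)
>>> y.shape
(7, 19, 23)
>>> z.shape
(23, 7, 19)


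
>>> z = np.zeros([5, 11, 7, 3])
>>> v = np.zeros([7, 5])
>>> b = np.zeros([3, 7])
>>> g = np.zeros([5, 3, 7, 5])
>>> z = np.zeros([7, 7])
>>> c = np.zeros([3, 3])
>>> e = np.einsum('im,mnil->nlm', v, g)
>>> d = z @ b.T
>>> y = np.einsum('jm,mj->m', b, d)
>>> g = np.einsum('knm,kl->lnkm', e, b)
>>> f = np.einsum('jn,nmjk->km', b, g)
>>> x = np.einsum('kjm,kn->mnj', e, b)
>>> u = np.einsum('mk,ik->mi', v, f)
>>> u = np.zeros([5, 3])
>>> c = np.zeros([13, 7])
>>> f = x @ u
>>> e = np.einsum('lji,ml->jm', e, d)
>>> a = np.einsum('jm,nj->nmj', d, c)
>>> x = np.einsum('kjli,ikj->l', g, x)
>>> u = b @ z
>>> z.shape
(7, 7)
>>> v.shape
(7, 5)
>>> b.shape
(3, 7)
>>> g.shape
(7, 5, 3, 5)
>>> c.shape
(13, 7)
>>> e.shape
(5, 7)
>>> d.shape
(7, 3)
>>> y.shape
(7,)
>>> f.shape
(5, 7, 3)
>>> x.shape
(3,)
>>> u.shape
(3, 7)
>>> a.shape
(13, 3, 7)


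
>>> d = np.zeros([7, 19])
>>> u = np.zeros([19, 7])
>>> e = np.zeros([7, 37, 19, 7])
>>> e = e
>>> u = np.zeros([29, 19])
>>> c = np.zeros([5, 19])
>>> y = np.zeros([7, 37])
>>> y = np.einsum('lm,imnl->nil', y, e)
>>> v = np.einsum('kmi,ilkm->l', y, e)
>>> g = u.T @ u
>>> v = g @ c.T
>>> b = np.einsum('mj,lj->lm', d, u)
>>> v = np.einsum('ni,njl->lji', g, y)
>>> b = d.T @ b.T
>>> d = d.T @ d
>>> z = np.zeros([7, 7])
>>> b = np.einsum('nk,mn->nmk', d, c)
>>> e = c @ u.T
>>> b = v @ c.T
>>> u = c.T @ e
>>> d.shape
(19, 19)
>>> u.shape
(19, 29)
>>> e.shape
(5, 29)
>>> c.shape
(5, 19)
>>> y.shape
(19, 7, 7)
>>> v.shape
(7, 7, 19)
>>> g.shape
(19, 19)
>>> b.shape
(7, 7, 5)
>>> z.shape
(7, 7)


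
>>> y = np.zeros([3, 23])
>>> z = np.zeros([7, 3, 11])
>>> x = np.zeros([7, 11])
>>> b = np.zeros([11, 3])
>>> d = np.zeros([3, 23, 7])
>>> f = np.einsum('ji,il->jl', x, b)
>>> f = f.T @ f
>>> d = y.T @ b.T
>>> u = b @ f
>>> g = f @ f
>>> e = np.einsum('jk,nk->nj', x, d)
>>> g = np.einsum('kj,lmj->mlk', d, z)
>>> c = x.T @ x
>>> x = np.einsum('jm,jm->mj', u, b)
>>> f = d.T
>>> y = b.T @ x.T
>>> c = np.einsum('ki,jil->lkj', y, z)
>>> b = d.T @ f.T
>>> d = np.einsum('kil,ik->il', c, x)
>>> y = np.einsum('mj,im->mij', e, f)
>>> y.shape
(23, 11, 7)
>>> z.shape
(7, 3, 11)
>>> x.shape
(3, 11)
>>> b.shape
(11, 11)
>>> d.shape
(3, 7)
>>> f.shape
(11, 23)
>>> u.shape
(11, 3)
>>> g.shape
(3, 7, 23)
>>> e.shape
(23, 7)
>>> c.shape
(11, 3, 7)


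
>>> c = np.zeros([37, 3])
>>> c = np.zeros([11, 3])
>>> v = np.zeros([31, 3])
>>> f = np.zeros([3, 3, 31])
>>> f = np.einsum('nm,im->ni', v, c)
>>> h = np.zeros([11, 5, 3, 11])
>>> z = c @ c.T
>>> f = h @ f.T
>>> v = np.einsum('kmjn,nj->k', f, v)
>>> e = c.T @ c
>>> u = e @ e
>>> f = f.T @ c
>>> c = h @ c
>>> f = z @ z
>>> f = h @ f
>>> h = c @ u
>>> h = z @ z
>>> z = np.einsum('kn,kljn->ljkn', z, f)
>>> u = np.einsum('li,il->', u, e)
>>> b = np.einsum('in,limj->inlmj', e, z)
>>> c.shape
(11, 5, 3, 3)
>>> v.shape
(11,)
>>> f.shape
(11, 5, 3, 11)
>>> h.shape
(11, 11)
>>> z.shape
(5, 3, 11, 11)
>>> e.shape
(3, 3)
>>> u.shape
()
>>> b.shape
(3, 3, 5, 11, 11)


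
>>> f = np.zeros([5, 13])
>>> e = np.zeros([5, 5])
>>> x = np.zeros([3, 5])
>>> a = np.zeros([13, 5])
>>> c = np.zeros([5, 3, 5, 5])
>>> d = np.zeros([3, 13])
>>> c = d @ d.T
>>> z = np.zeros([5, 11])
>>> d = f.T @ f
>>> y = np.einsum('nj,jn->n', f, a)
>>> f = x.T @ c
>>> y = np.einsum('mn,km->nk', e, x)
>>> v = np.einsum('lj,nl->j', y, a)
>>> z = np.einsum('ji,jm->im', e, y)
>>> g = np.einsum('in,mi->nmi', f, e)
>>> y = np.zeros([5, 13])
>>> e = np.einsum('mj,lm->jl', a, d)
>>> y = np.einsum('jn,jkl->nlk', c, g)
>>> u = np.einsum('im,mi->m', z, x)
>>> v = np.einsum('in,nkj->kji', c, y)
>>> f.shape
(5, 3)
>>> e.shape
(5, 13)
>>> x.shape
(3, 5)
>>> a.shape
(13, 5)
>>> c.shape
(3, 3)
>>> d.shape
(13, 13)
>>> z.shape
(5, 3)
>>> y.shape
(3, 5, 5)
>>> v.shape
(5, 5, 3)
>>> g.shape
(3, 5, 5)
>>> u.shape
(3,)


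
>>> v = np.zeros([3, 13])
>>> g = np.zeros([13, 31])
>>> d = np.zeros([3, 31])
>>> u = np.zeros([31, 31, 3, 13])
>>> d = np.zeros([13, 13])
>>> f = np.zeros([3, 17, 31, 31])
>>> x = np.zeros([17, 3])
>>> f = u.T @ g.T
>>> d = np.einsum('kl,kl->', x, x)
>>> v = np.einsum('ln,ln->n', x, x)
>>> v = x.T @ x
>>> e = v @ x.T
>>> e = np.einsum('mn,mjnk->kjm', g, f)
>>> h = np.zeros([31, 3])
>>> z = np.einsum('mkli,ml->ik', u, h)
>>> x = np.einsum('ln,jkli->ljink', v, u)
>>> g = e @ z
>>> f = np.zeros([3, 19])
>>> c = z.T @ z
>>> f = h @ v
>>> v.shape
(3, 3)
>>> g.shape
(13, 3, 31)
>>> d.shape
()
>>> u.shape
(31, 31, 3, 13)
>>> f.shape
(31, 3)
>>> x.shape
(3, 31, 13, 3, 31)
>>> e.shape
(13, 3, 13)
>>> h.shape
(31, 3)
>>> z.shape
(13, 31)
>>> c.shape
(31, 31)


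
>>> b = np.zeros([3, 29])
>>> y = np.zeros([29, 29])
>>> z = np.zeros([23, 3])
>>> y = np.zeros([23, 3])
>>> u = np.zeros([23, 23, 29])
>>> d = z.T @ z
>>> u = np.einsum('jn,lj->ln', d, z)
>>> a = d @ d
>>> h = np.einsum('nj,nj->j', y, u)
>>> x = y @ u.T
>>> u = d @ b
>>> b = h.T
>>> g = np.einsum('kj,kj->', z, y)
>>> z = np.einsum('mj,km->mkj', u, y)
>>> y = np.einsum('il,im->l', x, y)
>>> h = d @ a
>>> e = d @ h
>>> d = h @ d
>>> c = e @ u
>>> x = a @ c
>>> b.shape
(3,)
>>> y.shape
(23,)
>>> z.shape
(3, 23, 29)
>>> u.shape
(3, 29)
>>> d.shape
(3, 3)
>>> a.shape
(3, 3)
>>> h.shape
(3, 3)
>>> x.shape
(3, 29)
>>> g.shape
()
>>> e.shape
(3, 3)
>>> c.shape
(3, 29)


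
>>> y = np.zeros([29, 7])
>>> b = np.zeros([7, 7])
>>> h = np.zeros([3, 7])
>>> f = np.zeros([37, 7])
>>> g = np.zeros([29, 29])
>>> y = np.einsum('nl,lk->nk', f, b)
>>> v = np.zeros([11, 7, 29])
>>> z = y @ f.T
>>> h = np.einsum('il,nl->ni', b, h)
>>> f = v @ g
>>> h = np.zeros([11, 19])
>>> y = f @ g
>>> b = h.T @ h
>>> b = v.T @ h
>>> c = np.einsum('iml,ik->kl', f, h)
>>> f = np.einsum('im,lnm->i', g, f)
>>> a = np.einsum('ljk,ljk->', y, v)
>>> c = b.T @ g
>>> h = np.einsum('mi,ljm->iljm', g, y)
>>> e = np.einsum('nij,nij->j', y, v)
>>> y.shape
(11, 7, 29)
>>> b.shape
(29, 7, 19)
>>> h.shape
(29, 11, 7, 29)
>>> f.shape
(29,)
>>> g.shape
(29, 29)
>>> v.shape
(11, 7, 29)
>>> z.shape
(37, 37)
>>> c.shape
(19, 7, 29)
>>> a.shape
()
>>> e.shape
(29,)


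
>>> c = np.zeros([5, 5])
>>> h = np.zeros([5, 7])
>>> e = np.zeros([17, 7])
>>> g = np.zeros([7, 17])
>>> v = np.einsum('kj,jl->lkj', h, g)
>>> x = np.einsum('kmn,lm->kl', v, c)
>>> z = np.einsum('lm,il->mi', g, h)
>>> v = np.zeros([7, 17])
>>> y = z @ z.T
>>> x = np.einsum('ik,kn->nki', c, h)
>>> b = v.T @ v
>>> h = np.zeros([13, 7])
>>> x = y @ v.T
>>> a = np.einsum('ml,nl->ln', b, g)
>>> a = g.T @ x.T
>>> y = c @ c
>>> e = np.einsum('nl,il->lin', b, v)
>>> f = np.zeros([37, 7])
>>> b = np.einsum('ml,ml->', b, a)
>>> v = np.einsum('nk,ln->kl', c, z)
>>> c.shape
(5, 5)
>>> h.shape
(13, 7)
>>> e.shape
(17, 7, 17)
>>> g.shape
(7, 17)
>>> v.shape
(5, 17)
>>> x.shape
(17, 7)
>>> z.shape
(17, 5)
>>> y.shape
(5, 5)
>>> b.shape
()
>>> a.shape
(17, 17)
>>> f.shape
(37, 7)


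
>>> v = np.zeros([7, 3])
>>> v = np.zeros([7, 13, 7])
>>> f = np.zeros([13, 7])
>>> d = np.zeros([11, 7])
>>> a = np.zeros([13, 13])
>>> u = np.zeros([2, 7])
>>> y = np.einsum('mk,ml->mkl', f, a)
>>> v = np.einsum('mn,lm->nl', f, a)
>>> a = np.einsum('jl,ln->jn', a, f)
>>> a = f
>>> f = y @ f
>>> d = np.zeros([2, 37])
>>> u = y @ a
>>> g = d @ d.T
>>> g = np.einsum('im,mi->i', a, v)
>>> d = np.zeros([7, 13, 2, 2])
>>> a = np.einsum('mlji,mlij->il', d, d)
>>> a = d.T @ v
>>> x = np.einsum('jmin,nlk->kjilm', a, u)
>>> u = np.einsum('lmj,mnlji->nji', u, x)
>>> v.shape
(7, 13)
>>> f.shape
(13, 7, 7)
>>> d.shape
(7, 13, 2, 2)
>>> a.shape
(2, 2, 13, 13)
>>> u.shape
(2, 7, 2)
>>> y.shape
(13, 7, 13)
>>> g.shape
(13,)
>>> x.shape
(7, 2, 13, 7, 2)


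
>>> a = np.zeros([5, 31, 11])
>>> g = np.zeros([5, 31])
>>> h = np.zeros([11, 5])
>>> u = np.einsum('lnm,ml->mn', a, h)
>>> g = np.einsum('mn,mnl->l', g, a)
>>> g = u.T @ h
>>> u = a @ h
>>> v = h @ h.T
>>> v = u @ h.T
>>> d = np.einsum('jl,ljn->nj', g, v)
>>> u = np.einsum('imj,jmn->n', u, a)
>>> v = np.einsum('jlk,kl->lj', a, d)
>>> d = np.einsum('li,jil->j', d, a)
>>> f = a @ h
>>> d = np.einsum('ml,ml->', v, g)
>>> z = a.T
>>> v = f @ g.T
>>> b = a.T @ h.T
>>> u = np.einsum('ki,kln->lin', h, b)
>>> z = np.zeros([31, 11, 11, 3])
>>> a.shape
(5, 31, 11)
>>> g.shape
(31, 5)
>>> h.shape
(11, 5)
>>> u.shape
(31, 5, 11)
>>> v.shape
(5, 31, 31)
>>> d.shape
()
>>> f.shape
(5, 31, 5)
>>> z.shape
(31, 11, 11, 3)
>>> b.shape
(11, 31, 11)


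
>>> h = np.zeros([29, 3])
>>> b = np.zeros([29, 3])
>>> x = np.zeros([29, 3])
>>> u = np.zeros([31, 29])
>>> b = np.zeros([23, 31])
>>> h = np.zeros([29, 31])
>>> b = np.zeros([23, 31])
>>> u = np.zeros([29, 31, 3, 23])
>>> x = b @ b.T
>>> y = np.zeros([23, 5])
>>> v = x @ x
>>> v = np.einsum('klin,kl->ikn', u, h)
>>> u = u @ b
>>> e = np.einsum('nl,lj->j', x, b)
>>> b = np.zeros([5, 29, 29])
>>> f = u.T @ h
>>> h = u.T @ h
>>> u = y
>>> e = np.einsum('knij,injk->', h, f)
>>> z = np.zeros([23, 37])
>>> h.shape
(31, 3, 31, 31)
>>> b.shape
(5, 29, 29)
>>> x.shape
(23, 23)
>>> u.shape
(23, 5)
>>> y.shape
(23, 5)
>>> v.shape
(3, 29, 23)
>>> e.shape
()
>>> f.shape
(31, 3, 31, 31)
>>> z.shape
(23, 37)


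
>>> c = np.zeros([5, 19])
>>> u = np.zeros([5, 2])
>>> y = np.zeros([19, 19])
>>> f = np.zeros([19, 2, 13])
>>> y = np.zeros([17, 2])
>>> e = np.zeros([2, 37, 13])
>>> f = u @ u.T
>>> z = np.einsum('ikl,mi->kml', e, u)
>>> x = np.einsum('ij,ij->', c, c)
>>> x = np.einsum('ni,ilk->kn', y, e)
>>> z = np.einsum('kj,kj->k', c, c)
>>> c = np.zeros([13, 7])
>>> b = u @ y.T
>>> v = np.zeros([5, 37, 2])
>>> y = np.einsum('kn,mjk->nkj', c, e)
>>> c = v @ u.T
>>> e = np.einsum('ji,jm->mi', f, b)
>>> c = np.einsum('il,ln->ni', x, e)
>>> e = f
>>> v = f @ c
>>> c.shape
(5, 13)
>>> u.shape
(5, 2)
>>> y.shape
(7, 13, 37)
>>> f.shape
(5, 5)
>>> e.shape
(5, 5)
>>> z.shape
(5,)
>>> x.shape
(13, 17)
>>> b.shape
(5, 17)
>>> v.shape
(5, 13)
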